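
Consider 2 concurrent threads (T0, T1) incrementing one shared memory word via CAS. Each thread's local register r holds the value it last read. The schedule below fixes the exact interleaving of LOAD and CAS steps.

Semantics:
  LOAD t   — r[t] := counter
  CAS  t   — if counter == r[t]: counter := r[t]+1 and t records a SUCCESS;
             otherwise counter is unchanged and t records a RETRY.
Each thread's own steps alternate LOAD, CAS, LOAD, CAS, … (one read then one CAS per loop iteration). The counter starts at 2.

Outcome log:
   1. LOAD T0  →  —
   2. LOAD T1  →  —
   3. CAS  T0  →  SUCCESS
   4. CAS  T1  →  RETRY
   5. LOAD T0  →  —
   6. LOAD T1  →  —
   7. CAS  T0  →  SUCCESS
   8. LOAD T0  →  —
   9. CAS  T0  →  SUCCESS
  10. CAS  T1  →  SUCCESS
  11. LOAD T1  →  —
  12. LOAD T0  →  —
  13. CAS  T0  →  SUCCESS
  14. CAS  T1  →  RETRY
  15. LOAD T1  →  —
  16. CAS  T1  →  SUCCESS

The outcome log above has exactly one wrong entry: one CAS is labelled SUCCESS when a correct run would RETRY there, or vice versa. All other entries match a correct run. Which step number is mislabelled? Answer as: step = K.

Reference trace:
1. LOAD T0 → mem=2 r[T0]=2 [LOAD]
2. LOAD T1 → mem=2 r[T1]=2 [LOAD]
3. CAS T0 → mem=3 r[T0]=2 [OK]
4. CAS T1 → mem=3 r[T1]=2 [RETRY]
5. LOAD T0 → mem=3 r[T0]=3 [LOAD]
6. LOAD T1 → mem=3 r[T1]=3 [LOAD]
7. CAS T0 → mem=4 r[T0]=3 [OK]
8. LOAD T0 → mem=4 r[T0]=4 [LOAD]
9. CAS T0 → mem=5 r[T0]=4 [OK]
10. CAS T1 → mem=5 r[T1]=3 [RETRY]
11. LOAD T1 → mem=5 r[T1]=5 [LOAD]
12. LOAD T0 → mem=5 r[T0]=5 [LOAD]
13. CAS T0 → mem=6 r[T0]=5 [OK]
14. CAS T1 → mem=6 r[T1]=5 [RETRY]
15. LOAD T1 → mem=6 r[T1]=6 [LOAD]
16. CAS T1 → mem=7 r[T1]=6 [OK]
Log disagrees first at step 10.

step = 10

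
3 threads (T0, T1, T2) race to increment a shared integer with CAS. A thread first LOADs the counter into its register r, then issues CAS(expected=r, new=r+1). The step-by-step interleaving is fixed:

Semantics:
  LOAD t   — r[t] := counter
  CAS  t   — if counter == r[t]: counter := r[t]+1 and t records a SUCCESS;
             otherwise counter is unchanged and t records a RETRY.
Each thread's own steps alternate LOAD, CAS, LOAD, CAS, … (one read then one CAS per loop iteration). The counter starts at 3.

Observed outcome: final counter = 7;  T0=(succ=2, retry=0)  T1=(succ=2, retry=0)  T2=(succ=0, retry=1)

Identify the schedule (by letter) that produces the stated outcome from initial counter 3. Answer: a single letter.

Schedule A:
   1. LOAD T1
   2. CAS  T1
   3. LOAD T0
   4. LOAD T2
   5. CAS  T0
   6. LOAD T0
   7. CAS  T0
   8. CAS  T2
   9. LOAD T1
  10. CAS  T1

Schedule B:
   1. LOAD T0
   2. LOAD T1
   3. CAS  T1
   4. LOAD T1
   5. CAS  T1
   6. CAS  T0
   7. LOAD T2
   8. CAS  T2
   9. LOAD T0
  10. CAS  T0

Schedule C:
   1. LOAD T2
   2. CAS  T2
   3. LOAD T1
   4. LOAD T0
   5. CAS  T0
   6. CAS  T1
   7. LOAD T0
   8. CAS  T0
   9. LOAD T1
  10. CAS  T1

Tracing schedule A:
1. LOAD T1 → mem=3 r[T1]=3 [LOAD]
2. CAS T1 → mem=4 r[T1]=3 [OK]
3. LOAD T0 → mem=4 r[T0]=4 [LOAD]
4. LOAD T2 → mem=4 r[T2]=4 [LOAD]
5. CAS T0 → mem=5 r[T0]=4 [OK]
6. LOAD T0 → mem=5 r[T0]=5 [LOAD]
7. CAS T0 → mem=6 r[T0]=5 [OK]
8. CAS T2 → mem=6 r[T2]=4 [RETRY]
9. LOAD T1 → mem=6 r[T1]=6 [LOAD]
10. CAS T1 → mem=7 r[T1]=6 [OK]

A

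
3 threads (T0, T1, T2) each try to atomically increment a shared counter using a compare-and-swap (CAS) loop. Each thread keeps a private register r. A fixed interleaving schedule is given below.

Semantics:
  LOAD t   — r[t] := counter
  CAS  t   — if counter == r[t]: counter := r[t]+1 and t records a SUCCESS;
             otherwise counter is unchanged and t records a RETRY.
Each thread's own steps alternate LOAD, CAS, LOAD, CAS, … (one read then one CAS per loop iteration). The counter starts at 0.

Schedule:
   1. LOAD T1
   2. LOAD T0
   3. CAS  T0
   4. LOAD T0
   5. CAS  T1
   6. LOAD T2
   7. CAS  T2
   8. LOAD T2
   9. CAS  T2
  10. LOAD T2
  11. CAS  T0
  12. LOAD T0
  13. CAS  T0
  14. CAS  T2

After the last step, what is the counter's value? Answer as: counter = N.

   1) LOAD T1:  M=0  r_T1=0
   2) LOAD T0:  M=0  r_T0=0
   3) CAS  T0:  M=1  r_T0=0 ✓
   4) LOAD T0:  M=1  r_T0=1
   5) CAS  T1:  M=1  r_T1=0 ✗
   6) LOAD T2:  M=1  r_T2=1
   7) CAS  T2:  M=2  r_T2=1 ✓
   8) LOAD T2:  M=2  r_T2=2
   9) CAS  T2:  M=3  r_T2=2 ✓
  10) LOAD T2:  M=3  r_T2=3
  11) CAS  T0:  M=3  r_T0=1 ✗
  12) LOAD T0:  M=3  r_T0=3
  13) CAS  T0:  M=4  r_T0=3 ✓
  14) CAS  T2:  M=4  r_T2=3 ✗

counter = 4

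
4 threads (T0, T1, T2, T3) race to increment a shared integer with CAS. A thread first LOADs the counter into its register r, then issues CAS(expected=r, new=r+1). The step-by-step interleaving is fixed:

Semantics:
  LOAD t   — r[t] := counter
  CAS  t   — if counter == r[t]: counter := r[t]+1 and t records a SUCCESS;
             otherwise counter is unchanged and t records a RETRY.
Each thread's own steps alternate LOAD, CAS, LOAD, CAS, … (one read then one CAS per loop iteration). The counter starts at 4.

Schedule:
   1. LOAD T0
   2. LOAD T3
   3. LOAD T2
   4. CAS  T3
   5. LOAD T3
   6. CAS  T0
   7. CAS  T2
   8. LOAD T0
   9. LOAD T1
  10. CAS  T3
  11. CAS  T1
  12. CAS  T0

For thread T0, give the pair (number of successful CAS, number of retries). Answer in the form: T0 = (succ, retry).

T0 = (0, 2)

[1] T0.load  rd  (counter 4, T0.r 4)
[2] T3.load  rd  (counter 4, T3.r 4)
[3] T2.load  rd  (counter 4, T2.r 4)
[4] T3.cas  hit  (counter 5, T3.r 4)
[5] T3.load  rd  (counter 5, T3.r 5)
[6] T0.cas  miss  (counter 5, T0.r 4)
[7] T2.cas  miss  (counter 5, T2.r 4)
[8] T0.load  rd  (counter 5, T0.r 5)
[9] T1.load  rd  (counter 5, T1.r 5)
[10] T3.cas  hit  (counter 6, T3.r 5)
[11] T1.cas  miss  (counter 6, T1.r 5)
[12] T0.cas  miss  (counter 6, T0.r 5)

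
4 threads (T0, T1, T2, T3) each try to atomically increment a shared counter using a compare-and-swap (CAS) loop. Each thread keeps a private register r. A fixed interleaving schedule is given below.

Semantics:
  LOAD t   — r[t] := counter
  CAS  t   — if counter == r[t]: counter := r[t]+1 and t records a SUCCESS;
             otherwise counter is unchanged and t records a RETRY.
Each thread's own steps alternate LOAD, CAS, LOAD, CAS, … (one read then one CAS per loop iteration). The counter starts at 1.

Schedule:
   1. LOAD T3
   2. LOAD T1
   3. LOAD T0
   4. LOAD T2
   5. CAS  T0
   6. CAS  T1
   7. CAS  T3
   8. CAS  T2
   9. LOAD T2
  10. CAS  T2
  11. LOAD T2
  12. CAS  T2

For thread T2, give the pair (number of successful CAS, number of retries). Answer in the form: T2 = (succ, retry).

T2 = (2, 1)

1. LOAD T3 → mem=1 r[T3]=1 [LOAD]
2. LOAD T1 → mem=1 r[T1]=1 [LOAD]
3. LOAD T0 → mem=1 r[T0]=1 [LOAD]
4. LOAD T2 → mem=1 r[T2]=1 [LOAD]
5. CAS T0 → mem=2 r[T0]=1 [OK]
6. CAS T1 → mem=2 r[T1]=1 [RETRY]
7. CAS T3 → mem=2 r[T3]=1 [RETRY]
8. CAS T2 → mem=2 r[T2]=1 [RETRY]
9. LOAD T2 → mem=2 r[T2]=2 [LOAD]
10. CAS T2 → mem=3 r[T2]=2 [OK]
11. LOAD T2 → mem=3 r[T2]=3 [LOAD]
12. CAS T2 → mem=4 r[T2]=3 [OK]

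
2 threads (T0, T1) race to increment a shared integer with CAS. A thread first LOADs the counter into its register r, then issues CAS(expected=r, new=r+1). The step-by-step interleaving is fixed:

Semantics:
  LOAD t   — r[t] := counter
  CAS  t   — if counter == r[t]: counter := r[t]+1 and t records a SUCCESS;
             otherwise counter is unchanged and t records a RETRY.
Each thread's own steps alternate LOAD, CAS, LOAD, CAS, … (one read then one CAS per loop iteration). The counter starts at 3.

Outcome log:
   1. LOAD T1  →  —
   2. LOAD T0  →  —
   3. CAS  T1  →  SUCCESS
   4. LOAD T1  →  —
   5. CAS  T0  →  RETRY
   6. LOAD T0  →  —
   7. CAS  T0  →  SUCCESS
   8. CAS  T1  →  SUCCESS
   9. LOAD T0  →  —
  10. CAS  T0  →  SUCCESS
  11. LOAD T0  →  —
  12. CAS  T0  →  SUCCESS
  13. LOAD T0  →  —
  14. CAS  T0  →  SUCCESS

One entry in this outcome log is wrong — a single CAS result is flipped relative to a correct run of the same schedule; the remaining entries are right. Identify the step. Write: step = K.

step = 8

Correct run:
#1 T1 reads 3
#2 T0 reads 3
#3 T1 CAS(3→4) writes; counter now 4
#4 T1 reads 4
#5 T0 CAS(3→4) fails; counter now 4
#6 T0 reads 4
#7 T0 CAS(4→5) writes; counter now 5
#8 T1 CAS(4→5) fails; counter now 5
#9 T0 reads 5
#10 T0 CAS(5→6) writes; counter now 6
#11 T0 reads 6
#12 T0 CAS(6→7) writes; counter now 7
#13 T0 reads 7
#14 T0 CAS(7→8) writes; counter now 8
Flip is step 8.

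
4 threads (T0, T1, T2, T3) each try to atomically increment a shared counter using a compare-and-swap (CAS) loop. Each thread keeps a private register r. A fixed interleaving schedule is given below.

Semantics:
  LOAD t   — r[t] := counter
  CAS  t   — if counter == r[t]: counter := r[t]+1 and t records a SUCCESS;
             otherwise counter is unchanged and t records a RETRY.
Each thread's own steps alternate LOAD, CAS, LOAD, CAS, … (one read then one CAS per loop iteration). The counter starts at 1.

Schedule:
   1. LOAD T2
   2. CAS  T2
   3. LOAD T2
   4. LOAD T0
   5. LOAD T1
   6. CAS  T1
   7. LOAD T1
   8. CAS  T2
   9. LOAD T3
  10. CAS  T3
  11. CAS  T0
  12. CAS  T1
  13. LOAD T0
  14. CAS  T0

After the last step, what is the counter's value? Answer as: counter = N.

T2 LOAD — after: cnt=1, r=1 — load
T2 CAS — after: cnt=2, r=1 — ok
T2 LOAD — after: cnt=2, r=2 — load
T0 LOAD — after: cnt=2, r=2 — load
T1 LOAD — after: cnt=2, r=2 — load
T1 CAS — after: cnt=3, r=2 — ok
T1 LOAD — after: cnt=3, r=3 — load
T2 CAS — after: cnt=3, r=2 — retry
T3 LOAD — after: cnt=3, r=3 — load
T3 CAS — after: cnt=4, r=3 — ok
T0 CAS — after: cnt=4, r=2 — retry
T1 CAS — after: cnt=4, r=3 — retry
T0 LOAD — after: cnt=4, r=4 — load
T0 CAS — after: cnt=5, r=4 — ok

counter = 5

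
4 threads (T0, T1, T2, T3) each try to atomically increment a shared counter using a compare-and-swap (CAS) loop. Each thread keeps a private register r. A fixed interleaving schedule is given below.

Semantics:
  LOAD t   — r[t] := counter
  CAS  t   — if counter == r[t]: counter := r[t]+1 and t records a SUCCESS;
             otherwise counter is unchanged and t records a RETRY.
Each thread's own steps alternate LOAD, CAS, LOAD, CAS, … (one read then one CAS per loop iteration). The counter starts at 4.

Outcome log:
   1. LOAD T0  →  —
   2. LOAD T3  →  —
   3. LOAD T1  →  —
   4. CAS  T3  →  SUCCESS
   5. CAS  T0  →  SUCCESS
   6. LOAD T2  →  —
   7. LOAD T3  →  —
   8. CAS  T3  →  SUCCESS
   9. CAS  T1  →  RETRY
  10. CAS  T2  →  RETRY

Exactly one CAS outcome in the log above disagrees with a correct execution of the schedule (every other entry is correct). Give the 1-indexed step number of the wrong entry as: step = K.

step = 5

Correct run:
1. LOAD T0 → mem=4 r[T0]=4 [LOAD]
2. LOAD T3 → mem=4 r[T3]=4 [LOAD]
3. LOAD T1 → mem=4 r[T1]=4 [LOAD]
4. CAS T3 → mem=5 r[T3]=4 [OK]
5. CAS T0 → mem=5 r[T0]=4 [RETRY]
6. LOAD T2 → mem=5 r[T2]=5 [LOAD]
7. LOAD T3 → mem=5 r[T3]=5 [LOAD]
8. CAS T3 → mem=6 r[T3]=5 [OK]
9. CAS T1 → mem=6 r[T1]=4 [RETRY]
10. CAS T2 → mem=6 r[T2]=5 [RETRY]
Mismatch at 5.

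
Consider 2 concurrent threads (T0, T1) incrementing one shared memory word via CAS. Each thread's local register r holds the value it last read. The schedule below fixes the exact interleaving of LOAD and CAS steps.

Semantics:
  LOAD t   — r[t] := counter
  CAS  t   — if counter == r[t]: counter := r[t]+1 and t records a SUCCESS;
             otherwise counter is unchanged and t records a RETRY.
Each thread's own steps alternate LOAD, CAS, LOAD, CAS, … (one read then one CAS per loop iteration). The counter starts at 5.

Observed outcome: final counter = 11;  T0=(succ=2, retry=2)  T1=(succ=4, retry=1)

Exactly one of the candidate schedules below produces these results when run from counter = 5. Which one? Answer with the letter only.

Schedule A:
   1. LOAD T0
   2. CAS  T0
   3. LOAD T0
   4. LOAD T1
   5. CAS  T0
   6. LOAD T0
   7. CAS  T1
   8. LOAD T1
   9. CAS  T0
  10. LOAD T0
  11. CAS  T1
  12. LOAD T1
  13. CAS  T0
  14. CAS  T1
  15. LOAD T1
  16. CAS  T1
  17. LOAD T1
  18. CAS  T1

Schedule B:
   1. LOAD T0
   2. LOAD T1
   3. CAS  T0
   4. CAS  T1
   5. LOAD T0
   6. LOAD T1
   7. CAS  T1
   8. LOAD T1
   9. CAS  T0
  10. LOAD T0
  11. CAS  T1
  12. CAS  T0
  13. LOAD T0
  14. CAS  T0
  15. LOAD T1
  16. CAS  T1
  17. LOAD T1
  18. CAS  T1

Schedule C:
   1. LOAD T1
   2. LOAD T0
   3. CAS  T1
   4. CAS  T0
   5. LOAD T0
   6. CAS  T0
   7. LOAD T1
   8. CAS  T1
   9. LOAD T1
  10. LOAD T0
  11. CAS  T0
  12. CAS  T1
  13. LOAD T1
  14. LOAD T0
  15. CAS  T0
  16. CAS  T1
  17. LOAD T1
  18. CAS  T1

Simulating candidate B:
#1 T0 reads 5
#2 T1 reads 5
#3 T0 CAS(5→6) writes; counter now 6
#4 T1 CAS(5→6) fails; counter now 6
#5 T0 reads 6
#6 T1 reads 6
#7 T1 CAS(6→7) writes; counter now 7
#8 T1 reads 7
#9 T0 CAS(6→7) fails; counter now 7
#10 T0 reads 7
#11 T1 CAS(7→8) writes; counter now 8
#12 T0 CAS(7→8) fails; counter now 8
#13 T0 reads 8
#14 T0 CAS(8→9) writes; counter now 9
#15 T1 reads 9
#16 T1 CAS(9→10) writes; counter now 10
#17 T1 reads 10
#18 T1 CAS(10→11) writes; counter now 11

B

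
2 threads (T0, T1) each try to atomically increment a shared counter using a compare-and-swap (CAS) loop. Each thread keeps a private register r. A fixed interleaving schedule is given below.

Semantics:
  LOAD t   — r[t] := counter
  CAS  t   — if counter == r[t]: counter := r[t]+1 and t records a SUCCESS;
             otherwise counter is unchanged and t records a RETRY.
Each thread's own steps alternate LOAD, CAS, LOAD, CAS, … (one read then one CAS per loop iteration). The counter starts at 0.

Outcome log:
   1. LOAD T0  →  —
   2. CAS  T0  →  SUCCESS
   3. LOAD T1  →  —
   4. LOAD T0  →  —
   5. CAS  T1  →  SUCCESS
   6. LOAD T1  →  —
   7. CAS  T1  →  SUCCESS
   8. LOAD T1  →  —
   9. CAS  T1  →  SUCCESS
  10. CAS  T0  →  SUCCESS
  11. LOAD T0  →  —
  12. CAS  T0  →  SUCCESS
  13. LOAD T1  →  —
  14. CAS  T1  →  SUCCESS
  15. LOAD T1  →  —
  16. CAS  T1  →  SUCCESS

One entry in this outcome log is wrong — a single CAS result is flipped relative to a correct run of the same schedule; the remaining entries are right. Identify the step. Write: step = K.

step = 10

Reference trace:
1. LOAD T0 → mem=0 r[T0]=0 [LOAD]
2. CAS T0 → mem=1 r[T0]=0 [OK]
3. LOAD T1 → mem=1 r[T1]=1 [LOAD]
4. LOAD T0 → mem=1 r[T0]=1 [LOAD]
5. CAS T1 → mem=2 r[T1]=1 [OK]
6. LOAD T1 → mem=2 r[T1]=2 [LOAD]
7. CAS T1 → mem=3 r[T1]=2 [OK]
8. LOAD T1 → mem=3 r[T1]=3 [LOAD]
9. CAS T1 → mem=4 r[T1]=3 [OK]
10. CAS T0 → mem=4 r[T0]=1 [RETRY]
11. LOAD T0 → mem=4 r[T0]=4 [LOAD]
12. CAS T0 → mem=5 r[T0]=4 [OK]
13. LOAD T1 → mem=5 r[T1]=5 [LOAD]
14. CAS T1 → mem=6 r[T1]=5 [OK]
15. LOAD T1 → mem=6 r[T1]=6 [LOAD]
16. CAS T1 → mem=7 r[T1]=6 [OK]
Mismatch at 10.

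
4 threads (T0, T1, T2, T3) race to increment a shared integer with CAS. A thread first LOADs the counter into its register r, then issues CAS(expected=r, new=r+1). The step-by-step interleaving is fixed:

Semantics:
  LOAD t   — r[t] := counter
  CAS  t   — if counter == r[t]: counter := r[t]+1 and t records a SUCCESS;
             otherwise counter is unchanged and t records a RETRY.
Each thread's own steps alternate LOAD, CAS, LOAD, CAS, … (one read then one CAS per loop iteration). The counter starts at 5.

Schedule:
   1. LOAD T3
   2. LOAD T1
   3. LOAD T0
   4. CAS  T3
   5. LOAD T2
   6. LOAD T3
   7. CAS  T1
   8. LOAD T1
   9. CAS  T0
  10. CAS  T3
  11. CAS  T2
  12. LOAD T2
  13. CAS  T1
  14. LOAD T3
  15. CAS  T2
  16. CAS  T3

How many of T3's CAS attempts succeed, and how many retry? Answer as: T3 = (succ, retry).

T3 = (2, 1)

#1 T3 reads 5
#2 T1 reads 5
#3 T0 reads 5
#4 T3 CAS(5→6) writes; counter now 6
#5 T2 reads 6
#6 T3 reads 6
#7 T1 CAS(5→6) fails; counter now 6
#8 T1 reads 6
#9 T0 CAS(5→6) fails; counter now 6
#10 T3 CAS(6→7) writes; counter now 7
#11 T2 CAS(6→7) fails; counter now 7
#12 T2 reads 7
#13 T1 CAS(6→7) fails; counter now 7
#14 T3 reads 7
#15 T2 CAS(7→8) writes; counter now 8
#16 T3 CAS(7→8) fails; counter now 8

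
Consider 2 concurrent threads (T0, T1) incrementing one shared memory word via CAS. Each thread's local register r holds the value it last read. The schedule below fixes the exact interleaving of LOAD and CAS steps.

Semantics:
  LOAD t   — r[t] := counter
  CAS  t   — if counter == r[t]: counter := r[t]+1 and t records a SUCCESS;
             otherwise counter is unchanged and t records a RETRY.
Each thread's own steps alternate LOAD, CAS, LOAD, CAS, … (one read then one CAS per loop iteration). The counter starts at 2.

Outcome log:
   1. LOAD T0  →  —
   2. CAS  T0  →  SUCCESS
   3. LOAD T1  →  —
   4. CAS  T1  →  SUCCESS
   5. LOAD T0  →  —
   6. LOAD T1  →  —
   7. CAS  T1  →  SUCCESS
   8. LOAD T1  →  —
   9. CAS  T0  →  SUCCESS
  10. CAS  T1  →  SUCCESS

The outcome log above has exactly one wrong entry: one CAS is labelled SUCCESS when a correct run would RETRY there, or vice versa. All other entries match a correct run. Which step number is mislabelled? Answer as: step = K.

Reference trace:
step 1: T0 LOAD ⇒ load; ctr=2 reg=2
step 2: T0 CAS ⇒ ok; ctr=3 reg=2
step 3: T1 LOAD ⇒ load; ctr=3 reg=3
step 4: T1 CAS ⇒ ok; ctr=4 reg=3
step 5: T0 LOAD ⇒ load; ctr=4 reg=4
step 6: T1 LOAD ⇒ load; ctr=4 reg=4
step 7: T1 CAS ⇒ ok; ctr=5 reg=4
step 8: T1 LOAD ⇒ load; ctr=5 reg=5
step 9: T0 CAS ⇒ retry; ctr=5 reg=4
step 10: T1 CAS ⇒ ok; ctr=6 reg=5
Flip is step 9.

step = 9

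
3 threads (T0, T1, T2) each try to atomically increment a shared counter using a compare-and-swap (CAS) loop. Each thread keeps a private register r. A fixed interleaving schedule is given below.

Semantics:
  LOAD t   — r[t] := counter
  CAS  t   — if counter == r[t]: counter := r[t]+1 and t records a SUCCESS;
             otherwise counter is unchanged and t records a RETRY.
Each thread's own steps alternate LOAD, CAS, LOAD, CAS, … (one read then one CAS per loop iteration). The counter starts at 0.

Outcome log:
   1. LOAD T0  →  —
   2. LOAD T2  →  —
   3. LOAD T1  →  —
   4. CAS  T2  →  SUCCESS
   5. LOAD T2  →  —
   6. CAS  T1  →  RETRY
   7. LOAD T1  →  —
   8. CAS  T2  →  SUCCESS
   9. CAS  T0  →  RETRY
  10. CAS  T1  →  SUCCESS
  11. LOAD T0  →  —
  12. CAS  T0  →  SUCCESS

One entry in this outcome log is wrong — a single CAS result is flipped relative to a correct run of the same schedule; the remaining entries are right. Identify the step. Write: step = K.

Reference trace:
step 1: T0 LOAD ⇒ load; ctr=0 reg=0
step 2: T2 LOAD ⇒ load; ctr=0 reg=0
step 3: T1 LOAD ⇒ load; ctr=0 reg=0
step 4: T2 CAS ⇒ ok; ctr=1 reg=0
step 5: T2 LOAD ⇒ load; ctr=1 reg=1
step 6: T1 CAS ⇒ retry; ctr=1 reg=0
step 7: T1 LOAD ⇒ load; ctr=1 reg=1
step 8: T2 CAS ⇒ ok; ctr=2 reg=1
step 9: T0 CAS ⇒ retry; ctr=2 reg=0
step 10: T1 CAS ⇒ retry; ctr=2 reg=1
step 11: T0 LOAD ⇒ load; ctr=2 reg=2
step 12: T0 CAS ⇒ ok; ctr=3 reg=2
Mismatch at 10.

step = 10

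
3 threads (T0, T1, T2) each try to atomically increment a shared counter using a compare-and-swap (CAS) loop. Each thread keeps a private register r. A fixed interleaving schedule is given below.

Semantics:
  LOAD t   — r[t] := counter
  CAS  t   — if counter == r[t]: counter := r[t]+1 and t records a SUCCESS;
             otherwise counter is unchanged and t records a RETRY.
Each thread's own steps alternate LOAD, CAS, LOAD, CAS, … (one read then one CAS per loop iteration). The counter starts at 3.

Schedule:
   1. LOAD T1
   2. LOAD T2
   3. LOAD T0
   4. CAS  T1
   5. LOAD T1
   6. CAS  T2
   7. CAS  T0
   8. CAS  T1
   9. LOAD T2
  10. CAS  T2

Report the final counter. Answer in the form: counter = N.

step 1: T1 LOAD ⇒ load; ctr=3 reg=3
step 2: T2 LOAD ⇒ load; ctr=3 reg=3
step 3: T0 LOAD ⇒ load; ctr=3 reg=3
step 4: T1 CAS ⇒ ok; ctr=4 reg=3
step 5: T1 LOAD ⇒ load; ctr=4 reg=4
step 6: T2 CAS ⇒ retry; ctr=4 reg=3
step 7: T0 CAS ⇒ retry; ctr=4 reg=3
step 8: T1 CAS ⇒ ok; ctr=5 reg=4
step 9: T2 LOAD ⇒ load; ctr=5 reg=5
step 10: T2 CAS ⇒ ok; ctr=6 reg=5

counter = 6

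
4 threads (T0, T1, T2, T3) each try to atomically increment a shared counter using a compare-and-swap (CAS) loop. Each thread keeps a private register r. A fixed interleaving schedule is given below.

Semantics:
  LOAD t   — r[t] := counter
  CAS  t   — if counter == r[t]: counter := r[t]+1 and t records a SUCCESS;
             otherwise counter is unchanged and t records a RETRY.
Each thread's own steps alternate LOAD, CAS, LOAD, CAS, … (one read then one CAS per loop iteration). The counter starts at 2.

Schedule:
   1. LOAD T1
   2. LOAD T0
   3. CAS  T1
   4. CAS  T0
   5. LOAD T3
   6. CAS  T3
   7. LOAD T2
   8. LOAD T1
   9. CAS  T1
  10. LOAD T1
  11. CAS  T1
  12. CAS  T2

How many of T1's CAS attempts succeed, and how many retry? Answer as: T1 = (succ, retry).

T1 = (3, 0)

   1) LOAD T1:  M=2  r_T1=2
   2) LOAD T0:  M=2  r_T0=2
   3) CAS  T1:  M=3  r_T1=2 ✓
   4) CAS  T0:  M=3  r_T0=2 ✗
   5) LOAD T3:  M=3  r_T3=3
   6) CAS  T3:  M=4  r_T3=3 ✓
   7) LOAD T2:  M=4  r_T2=4
   8) LOAD T1:  M=4  r_T1=4
   9) CAS  T1:  M=5  r_T1=4 ✓
  10) LOAD T1:  M=5  r_T1=5
  11) CAS  T1:  M=6  r_T1=5 ✓
  12) CAS  T2:  M=6  r_T2=4 ✗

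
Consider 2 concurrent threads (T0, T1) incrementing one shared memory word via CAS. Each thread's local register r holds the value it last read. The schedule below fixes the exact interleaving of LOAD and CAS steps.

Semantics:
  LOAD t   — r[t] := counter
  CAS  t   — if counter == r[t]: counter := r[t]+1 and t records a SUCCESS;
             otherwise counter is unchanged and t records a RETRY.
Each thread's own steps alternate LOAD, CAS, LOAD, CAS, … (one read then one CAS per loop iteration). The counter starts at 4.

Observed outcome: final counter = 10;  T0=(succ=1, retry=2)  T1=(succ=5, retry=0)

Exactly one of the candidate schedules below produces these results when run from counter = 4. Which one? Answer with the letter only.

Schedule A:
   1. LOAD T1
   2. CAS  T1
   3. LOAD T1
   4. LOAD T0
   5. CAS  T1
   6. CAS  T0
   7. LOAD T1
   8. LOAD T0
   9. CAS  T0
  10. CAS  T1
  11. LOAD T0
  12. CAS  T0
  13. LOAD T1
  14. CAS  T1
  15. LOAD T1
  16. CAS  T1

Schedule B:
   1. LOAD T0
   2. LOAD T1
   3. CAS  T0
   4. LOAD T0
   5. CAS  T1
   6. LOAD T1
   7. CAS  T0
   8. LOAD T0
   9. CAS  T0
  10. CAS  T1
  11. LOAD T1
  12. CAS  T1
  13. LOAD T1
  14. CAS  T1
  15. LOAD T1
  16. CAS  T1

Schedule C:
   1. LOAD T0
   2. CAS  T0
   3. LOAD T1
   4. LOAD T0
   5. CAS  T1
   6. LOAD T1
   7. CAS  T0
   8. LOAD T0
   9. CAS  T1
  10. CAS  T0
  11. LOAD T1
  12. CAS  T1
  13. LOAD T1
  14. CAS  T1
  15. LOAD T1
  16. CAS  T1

Simulating candidate C:
[1] T0.load  rd  (counter 4, T0.r 4)
[2] T0.cas  hit  (counter 5, T0.r 4)
[3] T1.load  rd  (counter 5, T1.r 5)
[4] T0.load  rd  (counter 5, T0.r 5)
[5] T1.cas  hit  (counter 6, T1.r 5)
[6] T1.load  rd  (counter 6, T1.r 6)
[7] T0.cas  miss  (counter 6, T0.r 5)
[8] T0.load  rd  (counter 6, T0.r 6)
[9] T1.cas  hit  (counter 7, T1.r 6)
[10] T0.cas  miss  (counter 7, T0.r 6)
[11] T1.load  rd  (counter 7, T1.r 7)
[12] T1.cas  hit  (counter 8, T1.r 7)
[13] T1.load  rd  (counter 8, T1.r 8)
[14] T1.cas  hit  (counter 9, T1.r 8)
[15] T1.load  rd  (counter 9, T1.r 9)
[16] T1.cas  hit  (counter 10, T1.r 9)

C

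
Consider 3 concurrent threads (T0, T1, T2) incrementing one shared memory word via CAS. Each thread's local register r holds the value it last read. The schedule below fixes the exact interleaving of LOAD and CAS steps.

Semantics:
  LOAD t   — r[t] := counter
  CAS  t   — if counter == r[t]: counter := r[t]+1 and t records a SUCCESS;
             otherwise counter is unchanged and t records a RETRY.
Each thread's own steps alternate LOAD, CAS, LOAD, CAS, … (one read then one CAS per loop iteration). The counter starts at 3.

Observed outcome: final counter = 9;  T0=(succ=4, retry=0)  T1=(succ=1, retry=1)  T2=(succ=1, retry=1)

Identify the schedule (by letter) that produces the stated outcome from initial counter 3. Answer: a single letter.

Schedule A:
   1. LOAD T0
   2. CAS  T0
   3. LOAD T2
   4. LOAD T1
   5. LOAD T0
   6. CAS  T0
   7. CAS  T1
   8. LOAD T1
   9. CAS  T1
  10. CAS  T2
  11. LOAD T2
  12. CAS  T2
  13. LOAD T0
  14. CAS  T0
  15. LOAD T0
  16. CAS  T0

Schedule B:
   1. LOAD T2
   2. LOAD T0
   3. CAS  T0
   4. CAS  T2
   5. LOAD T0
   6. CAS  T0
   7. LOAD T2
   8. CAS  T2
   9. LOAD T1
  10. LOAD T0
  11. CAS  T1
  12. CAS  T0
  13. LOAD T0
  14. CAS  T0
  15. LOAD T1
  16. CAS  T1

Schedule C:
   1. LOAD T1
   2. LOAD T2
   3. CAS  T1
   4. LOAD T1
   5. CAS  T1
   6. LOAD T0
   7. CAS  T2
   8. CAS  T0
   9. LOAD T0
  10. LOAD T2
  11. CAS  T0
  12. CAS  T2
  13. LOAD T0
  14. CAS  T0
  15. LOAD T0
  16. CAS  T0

A

Simulating candidate A:
step 1: T0 LOAD ⇒ load; ctr=3 reg=3
step 2: T0 CAS ⇒ ok; ctr=4 reg=3
step 3: T2 LOAD ⇒ load; ctr=4 reg=4
step 4: T1 LOAD ⇒ load; ctr=4 reg=4
step 5: T0 LOAD ⇒ load; ctr=4 reg=4
step 6: T0 CAS ⇒ ok; ctr=5 reg=4
step 7: T1 CAS ⇒ retry; ctr=5 reg=4
step 8: T1 LOAD ⇒ load; ctr=5 reg=5
step 9: T1 CAS ⇒ ok; ctr=6 reg=5
step 10: T2 CAS ⇒ retry; ctr=6 reg=4
step 11: T2 LOAD ⇒ load; ctr=6 reg=6
step 12: T2 CAS ⇒ ok; ctr=7 reg=6
step 13: T0 LOAD ⇒ load; ctr=7 reg=7
step 14: T0 CAS ⇒ ok; ctr=8 reg=7
step 15: T0 LOAD ⇒ load; ctr=8 reg=8
step 16: T0 CAS ⇒ ok; ctr=9 reg=8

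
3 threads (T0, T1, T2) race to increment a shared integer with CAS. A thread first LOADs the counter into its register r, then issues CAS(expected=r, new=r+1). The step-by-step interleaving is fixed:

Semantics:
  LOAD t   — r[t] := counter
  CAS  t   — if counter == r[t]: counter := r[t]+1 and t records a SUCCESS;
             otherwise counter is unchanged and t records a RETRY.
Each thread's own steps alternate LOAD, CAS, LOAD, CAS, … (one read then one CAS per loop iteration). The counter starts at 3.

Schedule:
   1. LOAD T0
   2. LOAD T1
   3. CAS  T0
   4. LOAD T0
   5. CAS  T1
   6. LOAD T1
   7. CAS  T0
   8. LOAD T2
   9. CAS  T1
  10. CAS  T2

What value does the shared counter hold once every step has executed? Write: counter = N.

#1 T0 reads 3
#2 T1 reads 3
#3 T0 CAS(3→4) writes; counter now 4
#4 T0 reads 4
#5 T1 CAS(3→4) fails; counter now 4
#6 T1 reads 4
#7 T0 CAS(4→5) writes; counter now 5
#8 T2 reads 5
#9 T1 CAS(4→5) fails; counter now 5
#10 T2 CAS(5→6) writes; counter now 6

counter = 6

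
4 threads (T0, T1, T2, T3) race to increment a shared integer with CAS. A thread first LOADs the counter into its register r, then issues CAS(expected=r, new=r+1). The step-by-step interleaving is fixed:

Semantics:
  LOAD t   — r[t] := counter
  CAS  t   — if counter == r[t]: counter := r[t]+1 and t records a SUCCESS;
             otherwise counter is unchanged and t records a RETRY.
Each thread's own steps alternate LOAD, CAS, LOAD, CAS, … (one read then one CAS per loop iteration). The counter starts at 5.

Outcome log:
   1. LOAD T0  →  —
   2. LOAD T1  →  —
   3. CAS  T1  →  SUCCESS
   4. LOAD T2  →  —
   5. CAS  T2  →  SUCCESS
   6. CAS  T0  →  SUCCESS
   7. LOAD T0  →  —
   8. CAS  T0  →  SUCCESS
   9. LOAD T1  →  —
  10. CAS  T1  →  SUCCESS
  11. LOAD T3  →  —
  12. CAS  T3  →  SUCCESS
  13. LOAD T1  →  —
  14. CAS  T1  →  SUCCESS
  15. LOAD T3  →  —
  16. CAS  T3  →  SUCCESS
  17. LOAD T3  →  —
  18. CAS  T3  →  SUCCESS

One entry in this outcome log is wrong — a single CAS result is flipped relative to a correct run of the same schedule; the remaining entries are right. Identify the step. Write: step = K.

step = 6

Re-executing:
   1) LOAD T0:  M=5  r_T0=5
   2) LOAD T1:  M=5  r_T1=5
   3) CAS  T1:  M=6  r_T1=5 ✓
   4) LOAD T2:  M=6  r_T2=6
   5) CAS  T2:  M=7  r_T2=6 ✓
   6) CAS  T0:  M=7  r_T0=5 ✗
   7) LOAD T0:  M=7  r_T0=7
   8) CAS  T0:  M=8  r_T0=7 ✓
   9) LOAD T1:  M=8  r_T1=8
  10) CAS  T1:  M=9  r_T1=8 ✓
  11) LOAD T3:  M=9  r_T3=9
  12) CAS  T3:  M=10  r_T3=9 ✓
  13) LOAD T1:  M=10  r_T1=10
  14) CAS  T1:  M=11  r_T1=10 ✓
  15) LOAD T3:  M=11  r_T3=11
  16) CAS  T3:  M=12  r_T3=11 ✓
  17) LOAD T3:  M=12  r_T3=12
  18) CAS  T3:  M=13  r_T3=12 ✓
Log disagrees first at step 6.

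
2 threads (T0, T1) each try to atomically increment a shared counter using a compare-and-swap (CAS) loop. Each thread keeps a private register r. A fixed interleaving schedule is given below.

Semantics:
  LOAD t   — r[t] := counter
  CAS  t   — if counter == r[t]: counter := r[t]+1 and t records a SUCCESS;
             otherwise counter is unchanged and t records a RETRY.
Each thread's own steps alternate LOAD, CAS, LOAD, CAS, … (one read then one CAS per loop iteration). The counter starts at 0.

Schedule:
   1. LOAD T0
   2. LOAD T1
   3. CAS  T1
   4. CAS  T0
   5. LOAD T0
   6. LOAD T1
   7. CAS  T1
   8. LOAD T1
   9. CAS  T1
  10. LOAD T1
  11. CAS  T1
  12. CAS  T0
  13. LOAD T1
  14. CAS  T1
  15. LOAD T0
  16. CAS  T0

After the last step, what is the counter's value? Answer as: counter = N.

[1] T0.load  rd  (counter 0, T0.r 0)
[2] T1.load  rd  (counter 0, T1.r 0)
[3] T1.cas  hit  (counter 1, T1.r 0)
[4] T0.cas  miss  (counter 1, T0.r 0)
[5] T0.load  rd  (counter 1, T0.r 1)
[6] T1.load  rd  (counter 1, T1.r 1)
[7] T1.cas  hit  (counter 2, T1.r 1)
[8] T1.load  rd  (counter 2, T1.r 2)
[9] T1.cas  hit  (counter 3, T1.r 2)
[10] T1.load  rd  (counter 3, T1.r 3)
[11] T1.cas  hit  (counter 4, T1.r 3)
[12] T0.cas  miss  (counter 4, T0.r 1)
[13] T1.load  rd  (counter 4, T1.r 4)
[14] T1.cas  hit  (counter 5, T1.r 4)
[15] T0.load  rd  (counter 5, T0.r 5)
[16] T0.cas  hit  (counter 6, T0.r 5)

counter = 6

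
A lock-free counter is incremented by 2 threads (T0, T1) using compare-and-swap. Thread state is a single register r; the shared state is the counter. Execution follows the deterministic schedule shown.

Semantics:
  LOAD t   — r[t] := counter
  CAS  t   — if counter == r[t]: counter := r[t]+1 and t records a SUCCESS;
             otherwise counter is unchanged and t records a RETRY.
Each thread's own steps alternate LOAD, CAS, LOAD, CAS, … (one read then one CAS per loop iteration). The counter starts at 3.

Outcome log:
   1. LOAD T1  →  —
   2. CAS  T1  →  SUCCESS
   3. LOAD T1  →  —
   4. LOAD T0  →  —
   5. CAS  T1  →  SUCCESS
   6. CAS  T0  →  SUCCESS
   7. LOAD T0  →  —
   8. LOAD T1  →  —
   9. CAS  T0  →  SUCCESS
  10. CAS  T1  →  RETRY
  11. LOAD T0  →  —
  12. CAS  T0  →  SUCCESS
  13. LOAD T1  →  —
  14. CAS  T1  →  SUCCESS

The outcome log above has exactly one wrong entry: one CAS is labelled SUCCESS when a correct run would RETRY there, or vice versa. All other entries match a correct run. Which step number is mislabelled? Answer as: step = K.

Reference trace:
step 1: T1 LOAD ⇒ load; ctr=3 reg=3
step 2: T1 CAS ⇒ ok; ctr=4 reg=3
step 3: T1 LOAD ⇒ load; ctr=4 reg=4
step 4: T0 LOAD ⇒ load; ctr=4 reg=4
step 5: T1 CAS ⇒ ok; ctr=5 reg=4
step 6: T0 CAS ⇒ retry; ctr=5 reg=4
step 7: T0 LOAD ⇒ load; ctr=5 reg=5
step 8: T1 LOAD ⇒ load; ctr=5 reg=5
step 9: T0 CAS ⇒ ok; ctr=6 reg=5
step 10: T1 CAS ⇒ retry; ctr=6 reg=5
step 11: T0 LOAD ⇒ load; ctr=6 reg=6
step 12: T0 CAS ⇒ ok; ctr=7 reg=6
step 13: T1 LOAD ⇒ load; ctr=7 reg=7
step 14: T1 CAS ⇒ ok; ctr=8 reg=7
Mismatch at 6.

step = 6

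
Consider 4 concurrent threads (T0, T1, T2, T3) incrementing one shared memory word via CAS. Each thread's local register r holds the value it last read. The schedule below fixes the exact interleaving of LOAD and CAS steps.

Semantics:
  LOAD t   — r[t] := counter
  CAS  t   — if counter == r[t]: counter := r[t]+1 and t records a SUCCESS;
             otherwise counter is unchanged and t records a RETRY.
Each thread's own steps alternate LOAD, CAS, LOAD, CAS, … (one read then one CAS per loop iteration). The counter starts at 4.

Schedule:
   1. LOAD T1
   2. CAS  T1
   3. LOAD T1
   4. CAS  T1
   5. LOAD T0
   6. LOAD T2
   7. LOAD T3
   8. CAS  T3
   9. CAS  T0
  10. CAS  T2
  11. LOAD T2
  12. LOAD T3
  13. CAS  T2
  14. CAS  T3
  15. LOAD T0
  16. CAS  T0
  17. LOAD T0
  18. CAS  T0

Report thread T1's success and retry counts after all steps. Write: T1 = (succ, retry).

step 1: T1 LOAD ⇒ load; ctr=4 reg=4
step 2: T1 CAS ⇒ ok; ctr=5 reg=4
step 3: T1 LOAD ⇒ load; ctr=5 reg=5
step 4: T1 CAS ⇒ ok; ctr=6 reg=5
step 5: T0 LOAD ⇒ load; ctr=6 reg=6
step 6: T2 LOAD ⇒ load; ctr=6 reg=6
step 7: T3 LOAD ⇒ load; ctr=6 reg=6
step 8: T3 CAS ⇒ ok; ctr=7 reg=6
step 9: T0 CAS ⇒ retry; ctr=7 reg=6
step 10: T2 CAS ⇒ retry; ctr=7 reg=6
step 11: T2 LOAD ⇒ load; ctr=7 reg=7
step 12: T3 LOAD ⇒ load; ctr=7 reg=7
step 13: T2 CAS ⇒ ok; ctr=8 reg=7
step 14: T3 CAS ⇒ retry; ctr=8 reg=7
step 15: T0 LOAD ⇒ load; ctr=8 reg=8
step 16: T0 CAS ⇒ ok; ctr=9 reg=8
step 17: T0 LOAD ⇒ load; ctr=9 reg=9
step 18: T0 CAS ⇒ ok; ctr=10 reg=9

T1 = (2, 0)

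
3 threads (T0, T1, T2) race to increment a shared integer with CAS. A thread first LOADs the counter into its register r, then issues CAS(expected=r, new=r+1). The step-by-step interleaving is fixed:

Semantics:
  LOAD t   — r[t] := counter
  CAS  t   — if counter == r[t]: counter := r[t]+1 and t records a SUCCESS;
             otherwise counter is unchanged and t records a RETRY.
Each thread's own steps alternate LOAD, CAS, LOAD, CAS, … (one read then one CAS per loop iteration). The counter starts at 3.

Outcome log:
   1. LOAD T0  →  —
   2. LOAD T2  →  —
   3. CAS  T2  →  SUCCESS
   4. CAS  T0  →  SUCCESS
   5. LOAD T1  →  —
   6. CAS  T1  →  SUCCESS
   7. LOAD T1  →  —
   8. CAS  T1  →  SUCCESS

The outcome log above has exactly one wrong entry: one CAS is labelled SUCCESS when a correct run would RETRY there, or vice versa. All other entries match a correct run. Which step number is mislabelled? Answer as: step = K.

step = 4

Correct run:
#1 T0 reads 3
#2 T2 reads 3
#3 T2 CAS(3→4) writes; counter now 4
#4 T0 CAS(3→4) fails; counter now 4
#5 T1 reads 4
#6 T1 CAS(4→5) writes; counter now 5
#7 T1 reads 5
#8 T1 CAS(5→6) writes; counter now 6
Flip is step 4.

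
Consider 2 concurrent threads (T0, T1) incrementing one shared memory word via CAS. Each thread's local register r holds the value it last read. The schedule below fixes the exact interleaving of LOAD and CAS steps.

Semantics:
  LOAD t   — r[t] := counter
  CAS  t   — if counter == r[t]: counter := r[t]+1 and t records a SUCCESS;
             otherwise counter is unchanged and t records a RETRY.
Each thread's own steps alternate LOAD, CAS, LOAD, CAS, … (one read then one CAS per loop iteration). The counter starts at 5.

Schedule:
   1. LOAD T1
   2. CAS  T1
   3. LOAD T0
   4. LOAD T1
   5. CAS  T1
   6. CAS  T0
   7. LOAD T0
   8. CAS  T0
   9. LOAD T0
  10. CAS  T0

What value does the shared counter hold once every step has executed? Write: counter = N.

counter = 9

   1) LOAD T1:  M=5  r_T1=5
   2) CAS  T1:  M=6  r_T1=5 ✓
   3) LOAD T0:  M=6  r_T0=6
   4) LOAD T1:  M=6  r_T1=6
   5) CAS  T1:  M=7  r_T1=6 ✓
   6) CAS  T0:  M=7  r_T0=6 ✗
   7) LOAD T0:  M=7  r_T0=7
   8) CAS  T0:  M=8  r_T0=7 ✓
   9) LOAD T0:  M=8  r_T0=8
  10) CAS  T0:  M=9  r_T0=8 ✓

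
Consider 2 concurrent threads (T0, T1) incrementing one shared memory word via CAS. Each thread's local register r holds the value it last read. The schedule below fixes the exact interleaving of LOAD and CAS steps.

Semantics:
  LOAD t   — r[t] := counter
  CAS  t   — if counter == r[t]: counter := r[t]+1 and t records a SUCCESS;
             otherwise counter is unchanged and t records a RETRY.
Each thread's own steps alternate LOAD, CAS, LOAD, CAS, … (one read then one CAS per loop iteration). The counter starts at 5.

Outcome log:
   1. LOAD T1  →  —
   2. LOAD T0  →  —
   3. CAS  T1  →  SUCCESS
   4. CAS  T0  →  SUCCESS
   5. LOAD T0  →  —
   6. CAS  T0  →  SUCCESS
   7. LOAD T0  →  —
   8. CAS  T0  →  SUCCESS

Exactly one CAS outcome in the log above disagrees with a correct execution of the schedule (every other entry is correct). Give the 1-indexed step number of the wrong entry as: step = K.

Reference trace:
T1 LOAD — after: cnt=5, r=5 — load
T0 LOAD — after: cnt=5, r=5 — load
T1 CAS — after: cnt=6, r=5 — ok
T0 CAS — after: cnt=6, r=5 — retry
T0 LOAD — after: cnt=6, r=6 — load
T0 CAS — after: cnt=7, r=6 — ok
T0 LOAD — after: cnt=7, r=7 — load
T0 CAS — after: cnt=8, r=7 — ok
Mismatch at 4.

step = 4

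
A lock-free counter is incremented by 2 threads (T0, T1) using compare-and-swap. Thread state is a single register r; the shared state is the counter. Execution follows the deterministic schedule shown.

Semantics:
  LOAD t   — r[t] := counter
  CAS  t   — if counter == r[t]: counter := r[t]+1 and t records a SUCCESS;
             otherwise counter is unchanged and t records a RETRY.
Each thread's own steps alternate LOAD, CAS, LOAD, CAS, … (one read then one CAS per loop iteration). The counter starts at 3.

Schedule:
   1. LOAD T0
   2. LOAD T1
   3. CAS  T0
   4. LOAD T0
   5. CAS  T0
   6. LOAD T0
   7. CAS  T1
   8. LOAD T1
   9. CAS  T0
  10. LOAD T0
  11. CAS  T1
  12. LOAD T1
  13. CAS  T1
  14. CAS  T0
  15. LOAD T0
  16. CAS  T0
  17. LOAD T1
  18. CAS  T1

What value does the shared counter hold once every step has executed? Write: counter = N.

1. LOAD T0 → mem=3 r[T0]=3 [LOAD]
2. LOAD T1 → mem=3 r[T1]=3 [LOAD]
3. CAS T0 → mem=4 r[T0]=3 [OK]
4. LOAD T0 → mem=4 r[T0]=4 [LOAD]
5. CAS T0 → mem=5 r[T0]=4 [OK]
6. LOAD T0 → mem=5 r[T0]=5 [LOAD]
7. CAS T1 → mem=5 r[T1]=3 [RETRY]
8. LOAD T1 → mem=5 r[T1]=5 [LOAD]
9. CAS T0 → mem=6 r[T0]=5 [OK]
10. LOAD T0 → mem=6 r[T0]=6 [LOAD]
11. CAS T1 → mem=6 r[T1]=5 [RETRY]
12. LOAD T1 → mem=6 r[T1]=6 [LOAD]
13. CAS T1 → mem=7 r[T1]=6 [OK]
14. CAS T0 → mem=7 r[T0]=6 [RETRY]
15. LOAD T0 → mem=7 r[T0]=7 [LOAD]
16. CAS T0 → mem=8 r[T0]=7 [OK]
17. LOAD T1 → mem=8 r[T1]=8 [LOAD]
18. CAS T1 → mem=9 r[T1]=8 [OK]

counter = 9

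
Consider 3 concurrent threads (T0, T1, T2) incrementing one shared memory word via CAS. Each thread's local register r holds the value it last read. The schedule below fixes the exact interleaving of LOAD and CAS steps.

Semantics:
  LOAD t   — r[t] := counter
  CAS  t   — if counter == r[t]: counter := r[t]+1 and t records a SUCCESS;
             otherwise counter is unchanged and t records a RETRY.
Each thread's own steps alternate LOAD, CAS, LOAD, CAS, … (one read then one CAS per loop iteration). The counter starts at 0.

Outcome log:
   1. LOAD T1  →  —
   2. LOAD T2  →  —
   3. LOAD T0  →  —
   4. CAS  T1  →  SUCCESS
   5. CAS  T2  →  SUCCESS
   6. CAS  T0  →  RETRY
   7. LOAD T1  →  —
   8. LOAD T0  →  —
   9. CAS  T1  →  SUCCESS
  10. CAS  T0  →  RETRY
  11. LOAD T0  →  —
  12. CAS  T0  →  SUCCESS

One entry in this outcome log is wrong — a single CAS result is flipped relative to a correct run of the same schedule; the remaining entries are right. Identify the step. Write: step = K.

step = 5

Re-executing:
step 1: T1 LOAD ⇒ load; ctr=0 reg=0
step 2: T2 LOAD ⇒ load; ctr=0 reg=0
step 3: T0 LOAD ⇒ load; ctr=0 reg=0
step 4: T1 CAS ⇒ ok; ctr=1 reg=0
step 5: T2 CAS ⇒ retry; ctr=1 reg=0
step 6: T0 CAS ⇒ retry; ctr=1 reg=0
step 7: T1 LOAD ⇒ load; ctr=1 reg=1
step 8: T0 LOAD ⇒ load; ctr=1 reg=1
step 9: T1 CAS ⇒ ok; ctr=2 reg=1
step 10: T0 CAS ⇒ retry; ctr=2 reg=1
step 11: T0 LOAD ⇒ load; ctr=2 reg=2
step 12: T0 CAS ⇒ ok; ctr=3 reg=2
Flip is step 5.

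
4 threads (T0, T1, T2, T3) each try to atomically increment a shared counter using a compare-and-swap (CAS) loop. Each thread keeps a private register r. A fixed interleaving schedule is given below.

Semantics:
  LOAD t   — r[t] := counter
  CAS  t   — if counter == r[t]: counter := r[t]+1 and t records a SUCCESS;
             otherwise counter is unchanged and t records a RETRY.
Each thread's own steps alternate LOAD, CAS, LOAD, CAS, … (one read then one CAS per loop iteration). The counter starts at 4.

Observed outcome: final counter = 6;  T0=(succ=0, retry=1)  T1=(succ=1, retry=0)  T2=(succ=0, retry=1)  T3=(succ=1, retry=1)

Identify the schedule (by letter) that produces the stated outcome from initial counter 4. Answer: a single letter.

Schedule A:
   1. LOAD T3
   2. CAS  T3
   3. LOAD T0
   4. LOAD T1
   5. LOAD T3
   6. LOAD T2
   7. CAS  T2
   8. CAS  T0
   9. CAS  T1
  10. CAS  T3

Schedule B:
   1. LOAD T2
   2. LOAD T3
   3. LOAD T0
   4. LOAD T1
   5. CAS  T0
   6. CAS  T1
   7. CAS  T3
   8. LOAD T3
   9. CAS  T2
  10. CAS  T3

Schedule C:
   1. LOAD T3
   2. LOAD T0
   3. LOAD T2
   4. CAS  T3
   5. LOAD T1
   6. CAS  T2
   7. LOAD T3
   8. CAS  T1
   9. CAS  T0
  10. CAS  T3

C

Run C:
step 1: T3 LOAD ⇒ load; ctr=4 reg=4
step 2: T0 LOAD ⇒ load; ctr=4 reg=4
step 3: T2 LOAD ⇒ load; ctr=4 reg=4
step 4: T3 CAS ⇒ ok; ctr=5 reg=4
step 5: T1 LOAD ⇒ load; ctr=5 reg=5
step 6: T2 CAS ⇒ retry; ctr=5 reg=4
step 7: T3 LOAD ⇒ load; ctr=5 reg=5
step 8: T1 CAS ⇒ ok; ctr=6 reg=5
step 9: T0 CAS ⇒ retry; ctr=6 reg=4
step 10: T3 CAS ⇒ retry; ctr=6 reg=5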